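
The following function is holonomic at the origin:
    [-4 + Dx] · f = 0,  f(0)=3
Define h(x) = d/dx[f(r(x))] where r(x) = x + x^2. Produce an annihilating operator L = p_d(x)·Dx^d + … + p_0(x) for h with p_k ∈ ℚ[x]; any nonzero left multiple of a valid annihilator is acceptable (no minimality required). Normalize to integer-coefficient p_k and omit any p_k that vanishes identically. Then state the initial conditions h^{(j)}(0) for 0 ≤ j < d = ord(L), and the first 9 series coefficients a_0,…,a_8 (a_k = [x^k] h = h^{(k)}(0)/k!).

L = (6 + 16·x + 16·x^2) + (-1 - 2·x)·Dx  (order 1).
h: a_k = 12, 72, 240, 608, 1248, 11072/5, 52096/15, 34560/7, 675968/105, …
ICs: h(0) = 12.

f: a_k = 3, 12, 24, 32, 32, 128/5, 256/15, 1024/105, 512/105, …
Substitute x→r, Dx→(1/r')Dx; clear ⇒ L₀.
Differentiate: ansatz ord ≤ ord L₀ ⇒ L.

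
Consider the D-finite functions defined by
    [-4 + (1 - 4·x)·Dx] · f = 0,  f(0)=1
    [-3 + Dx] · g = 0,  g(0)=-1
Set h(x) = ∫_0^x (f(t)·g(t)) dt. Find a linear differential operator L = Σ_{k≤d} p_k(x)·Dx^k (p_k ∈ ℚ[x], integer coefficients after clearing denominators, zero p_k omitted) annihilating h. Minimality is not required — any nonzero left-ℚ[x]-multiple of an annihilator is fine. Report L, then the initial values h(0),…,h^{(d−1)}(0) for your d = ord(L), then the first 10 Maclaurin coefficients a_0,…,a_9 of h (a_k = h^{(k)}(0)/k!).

L = (7 - 12·x)·Dx + (-1 + 4·x)·Dx^2  (order 2).
h: a_k = 0, -1, -7/2, -65/6, -269/8, -4331/40, -86701/240, -693689/560, -3884707/896, -88793407/5760, …
ICs: h(0) = 0, h′(0) = -1.

f: a_k = 1, 4, 16, 64, 256, 1024, 4096, 16384, 65536, 262144, …
g: a_k = -1, -3, -9/2, -9/2, -27/8, -81/40, -81/80, -243/560, -729/4480, -243/4480, …
f·g: L₀ = L_f ⊗_s L_g, ord ≤ 1·1.
h=∫h₀ ⇒ L = L₀·Dx.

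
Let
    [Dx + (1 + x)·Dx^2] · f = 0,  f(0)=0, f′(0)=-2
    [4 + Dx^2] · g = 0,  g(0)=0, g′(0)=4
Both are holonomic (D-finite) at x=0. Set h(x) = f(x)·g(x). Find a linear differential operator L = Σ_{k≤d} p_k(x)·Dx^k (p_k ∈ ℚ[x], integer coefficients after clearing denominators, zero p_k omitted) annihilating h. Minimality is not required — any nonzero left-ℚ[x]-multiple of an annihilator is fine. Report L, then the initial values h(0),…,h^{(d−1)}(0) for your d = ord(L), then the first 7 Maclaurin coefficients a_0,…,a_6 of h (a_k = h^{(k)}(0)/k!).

f: a_k = 0, -2, 1, -2/3, 1/2, -2/5, 1/3, …
g: a_k = 0, 4, 0, -8/3, 0, 8/15, 0, …
L₀ := L_f ⊗_s L_g (sym. prod.), ord ≤ 4.
L = (168 + 864·x + 1456·x^2 + 1024·x^3 + 256·x^4) + (112 + 368·x + 384·x^2 + 128·x^3)·Dx + (102 + 464·x + 744·x^2 + 512·x^3 + 128·x^4)·Dx^2 + (28 + 92·x + 96·x^2 + 32·x^3)·Dx^3 + (15 + 62·x + 95·x^2 + 64·x^3 + 16·x^4)·Dx^4  (order 4).
h: a_k = 0, 0, -8, 4, 8/3, -2/3, -8/9, …
ICs: h(0) = 0, h′(0) = 0, h′′(0) = -16, h′′′(0) = 24.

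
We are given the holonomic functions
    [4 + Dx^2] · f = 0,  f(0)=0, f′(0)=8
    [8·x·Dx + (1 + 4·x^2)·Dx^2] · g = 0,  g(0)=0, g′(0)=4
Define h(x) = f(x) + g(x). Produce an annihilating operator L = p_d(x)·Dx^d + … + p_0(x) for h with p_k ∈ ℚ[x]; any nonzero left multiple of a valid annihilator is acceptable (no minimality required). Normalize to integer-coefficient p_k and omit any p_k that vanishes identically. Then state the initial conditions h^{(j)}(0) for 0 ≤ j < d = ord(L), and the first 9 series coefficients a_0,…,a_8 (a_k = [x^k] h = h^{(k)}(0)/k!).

L = (-352·x + 1792·x^3 + 512·x^5)·Dx + (-4 + 112·x^2 + 576·x^4 + 256·x^6)·Dx^2 + (-88·x + 448·x^3 + 128·x^5)·Dx^3 + (-1 + 28·x^2 + 144·x^4 + 64·x^6)·Dx^4  (order 4).
h: a_k = 0, 12, 0, -32/3, 0, 208/15, 0, -11552/315, 0, …
ICs: h(0) = 0, h′(0) = 12, h′′(0) = 0, h′′′(0) = -64.

f: a_k = 0, 8, 0, -16/3, 0, 16/15, 0, -32/315, 0, …
g: a_k = 0, 4, 0, -16/3, 0, 64/5, 0, -256/7, 0, …
f+g: L₀ = lclm(L_f,L_g), ord ≤ 2+2.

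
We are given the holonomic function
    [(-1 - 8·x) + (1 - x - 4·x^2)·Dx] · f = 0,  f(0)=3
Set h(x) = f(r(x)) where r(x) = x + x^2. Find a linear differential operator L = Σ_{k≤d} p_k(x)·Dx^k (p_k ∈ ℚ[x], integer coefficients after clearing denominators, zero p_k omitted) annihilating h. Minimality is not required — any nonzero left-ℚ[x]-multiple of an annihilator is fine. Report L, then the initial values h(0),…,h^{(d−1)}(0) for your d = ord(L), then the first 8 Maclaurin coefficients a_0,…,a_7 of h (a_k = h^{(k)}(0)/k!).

f: a_k = 3, 3, 15, 27, 87, 195, 543, 1323, …
Change of var in L_f (x↦r) gives L₀.
L = (1 + 10·x + 24·x^2 + 16·x^3) + (-1 + x + 5·x^2 + 8·x^3 + 4·x^4)·Dx  (order 1).
h: a_k = 3, 3, 18, 57, 183, 624, 2067, 6879, …
ICs: h(0) = 3.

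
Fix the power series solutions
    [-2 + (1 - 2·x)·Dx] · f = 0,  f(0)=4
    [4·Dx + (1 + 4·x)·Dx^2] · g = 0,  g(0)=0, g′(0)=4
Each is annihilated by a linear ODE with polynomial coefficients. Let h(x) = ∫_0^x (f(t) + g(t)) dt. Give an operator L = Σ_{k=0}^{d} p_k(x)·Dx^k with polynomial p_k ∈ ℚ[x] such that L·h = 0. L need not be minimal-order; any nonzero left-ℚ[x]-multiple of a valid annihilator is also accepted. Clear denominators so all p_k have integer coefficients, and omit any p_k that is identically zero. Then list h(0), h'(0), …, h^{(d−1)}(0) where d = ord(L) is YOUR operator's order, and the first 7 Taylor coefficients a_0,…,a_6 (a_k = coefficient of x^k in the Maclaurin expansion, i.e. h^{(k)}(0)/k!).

f: a_k = 4, 8, 16, 32, 64, 128, 256, …
g: a_k = 0, 4, -8, 64/3, -64, 1024/5, -2048/3, …
h₀=f+g: left-lcm gives L₀, ord ≤ 3.
h=∫₀ˣh₀: take L = L₀·Dx.
L = (28 + 16·x)·Dx^2 + (-1 + 40·x + 32·x^2)·Dx^3 + (-1 - 3·x + 6·x^2 + 8·x^3)·Dx^4  (order 4).
h: a_k = 0, 4, 6, 8/3, 40/3, 0, 832/15, …
ICs: h(0) = 0, h′(0) = 4, h′′(0) = 12, h′′′(0) = 16.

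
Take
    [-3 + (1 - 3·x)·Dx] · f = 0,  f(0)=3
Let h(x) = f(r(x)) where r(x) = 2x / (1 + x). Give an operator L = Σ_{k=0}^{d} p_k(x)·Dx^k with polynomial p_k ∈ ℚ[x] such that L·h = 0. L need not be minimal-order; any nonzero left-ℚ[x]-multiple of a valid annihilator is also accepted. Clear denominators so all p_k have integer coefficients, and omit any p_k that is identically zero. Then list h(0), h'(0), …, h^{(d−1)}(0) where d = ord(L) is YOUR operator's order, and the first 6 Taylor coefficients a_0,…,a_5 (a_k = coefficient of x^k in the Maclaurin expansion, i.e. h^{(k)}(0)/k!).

f: a_k = 3, 9, 27, 81, 243, 729, …
L₀ from L_f via x↦r, Dx↦r'^{-1}Dx.
L = 6 + (-1 + 4·x + 5·x^2)·Dx  (order 1).
h: a_k = 3, 18, 90, 450, 2250, 11250, …
ICs: h(0) = 3.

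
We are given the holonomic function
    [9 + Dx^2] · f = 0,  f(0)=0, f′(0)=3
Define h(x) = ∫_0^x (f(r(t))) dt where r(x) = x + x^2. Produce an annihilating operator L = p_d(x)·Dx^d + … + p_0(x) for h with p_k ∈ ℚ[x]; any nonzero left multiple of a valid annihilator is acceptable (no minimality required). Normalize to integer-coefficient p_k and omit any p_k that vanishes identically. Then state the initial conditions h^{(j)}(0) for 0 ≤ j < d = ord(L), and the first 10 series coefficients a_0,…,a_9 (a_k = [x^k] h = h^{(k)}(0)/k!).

f: a_k = 0, 3, 0, -9/2, 0, 81/40, 0, -243/560, 0, 243/4480, …
L₀ from L_f via x↦r, Dx↦r'^{-1}Dx.
h=∫h₀ ⇒ L = L₀·Dx.
L = (9 + 54·x + 108·x^2 + 72·x^3)·Dx - 2·Dx^2 + (1 + 2·x)·Dx^3  (order 3).
h: a_k = 0, 0, 3/2, 1, -9/8, -27/10, -153/80, 45/56, 11097/4480, 153/80, …
ICs: h(0) = 0, h′(0) = 0, h′′(0) = 3.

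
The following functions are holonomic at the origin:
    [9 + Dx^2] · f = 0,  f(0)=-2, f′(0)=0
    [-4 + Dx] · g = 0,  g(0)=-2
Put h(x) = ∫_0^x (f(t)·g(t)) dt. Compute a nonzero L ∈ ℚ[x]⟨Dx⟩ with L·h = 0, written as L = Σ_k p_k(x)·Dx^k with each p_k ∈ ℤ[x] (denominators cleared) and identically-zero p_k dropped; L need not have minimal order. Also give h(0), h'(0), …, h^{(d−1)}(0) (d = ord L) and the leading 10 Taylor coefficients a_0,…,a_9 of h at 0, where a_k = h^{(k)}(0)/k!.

L = 25·Dx - 8·Dx^2 + Dx^3  (order 3).
h: a_k = 0, 4, 8, 14/3, -22/3, -527/30, -779/45, -1679/180, -4031/2520, 164833/90720, …
ICs: h(0) = 0, h′(0) = 4, h′′(0) = 16.

f: a_k = -2, 0, 9, 0, -27/4, 0, 81/40, 0, -729/2240, 0, …
g: a_k = -2, -8, -16, -64/3, -64/3, -256/15, -512/45, -2048/315, -1024/315, -4096/2835, …
h₀=f·g: eliminate ⇒ L₀, order ≤ 2·1.
∫: right-multiply L₀ by Dx.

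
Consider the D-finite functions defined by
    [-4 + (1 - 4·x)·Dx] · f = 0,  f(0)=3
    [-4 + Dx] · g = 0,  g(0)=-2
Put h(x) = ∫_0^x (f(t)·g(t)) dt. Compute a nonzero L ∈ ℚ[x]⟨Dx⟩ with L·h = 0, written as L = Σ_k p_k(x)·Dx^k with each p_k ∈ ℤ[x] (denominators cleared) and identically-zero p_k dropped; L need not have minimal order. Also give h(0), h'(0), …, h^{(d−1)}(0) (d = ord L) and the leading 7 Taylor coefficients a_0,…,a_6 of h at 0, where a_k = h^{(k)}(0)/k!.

L = (8 - 16·x)·Dx + (-1 + 4·x)·Dx^2  (order 2).
h: a_k = 0, -6, -24, -80, -256, -832, -41728/15, …
ICs: h(0) = 0, h′(0) = -6.

f: a_k = 3, 12, 48, 192, 768, 3072, 12288, …
g: a_k = -2, -8, -16, -64/3, -64/3, -256/15, -512/45, …
f·g: L₀ = L_f ⊗_s L_g, ord ≤ 1·1.
h=∫h₀ ⇒ L = L₀·Dx.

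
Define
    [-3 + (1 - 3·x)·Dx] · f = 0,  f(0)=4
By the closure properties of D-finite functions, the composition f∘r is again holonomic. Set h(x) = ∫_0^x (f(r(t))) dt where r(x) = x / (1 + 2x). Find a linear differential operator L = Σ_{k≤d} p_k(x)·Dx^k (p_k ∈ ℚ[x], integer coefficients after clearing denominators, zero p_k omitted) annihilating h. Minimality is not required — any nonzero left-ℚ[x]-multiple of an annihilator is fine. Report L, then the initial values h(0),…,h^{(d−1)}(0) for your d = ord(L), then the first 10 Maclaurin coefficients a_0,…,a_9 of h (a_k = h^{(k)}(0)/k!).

f: a_k = 4, 12, 36, 108, 324, 972, 2916, 8748, 26244, 78732, …
Substitute x→r, Dx→(1/r')Dx; clear ⇒ L₀.
Integrate: L := L₀·Dx.
L = 3·Dx + (-1 - x + 2·x^2)·Dx^2  (order 2).
h: a_k = 0, 4, 6, 4, 3, 12/5, 2, 12/7, 3/2, 4/3, …
ICs: h(0) = 0, h′(0) = 4.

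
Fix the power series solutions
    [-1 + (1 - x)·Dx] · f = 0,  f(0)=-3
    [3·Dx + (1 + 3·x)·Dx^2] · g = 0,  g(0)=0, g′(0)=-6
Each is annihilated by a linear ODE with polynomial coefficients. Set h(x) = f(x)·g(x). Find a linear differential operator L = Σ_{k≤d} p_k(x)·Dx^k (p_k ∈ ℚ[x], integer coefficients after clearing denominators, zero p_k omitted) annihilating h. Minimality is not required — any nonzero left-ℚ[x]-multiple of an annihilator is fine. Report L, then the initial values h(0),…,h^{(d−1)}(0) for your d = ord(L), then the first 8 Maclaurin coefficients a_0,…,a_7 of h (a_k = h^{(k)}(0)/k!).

L = 3 + (-1 + 9·x)·Dx + (-1 - 2·x + 3·x^2)·Dx^2  (order 2).
h: a_k = 0, 18, -9, 45, -153/2, 2151/10, -5139/10, 95247/70, …
ICs: h(0) = 0, h′(0) = 18.

f: a_k = -3, -3, -3, -3, -3, -3, -3, -3, …
g: a_k = 0, -6, 9, -18, 81/2, -486/5, 243, -4374/7, …
h₀=f·g: eliminate ⇒ L₀, order ≤ 1·2.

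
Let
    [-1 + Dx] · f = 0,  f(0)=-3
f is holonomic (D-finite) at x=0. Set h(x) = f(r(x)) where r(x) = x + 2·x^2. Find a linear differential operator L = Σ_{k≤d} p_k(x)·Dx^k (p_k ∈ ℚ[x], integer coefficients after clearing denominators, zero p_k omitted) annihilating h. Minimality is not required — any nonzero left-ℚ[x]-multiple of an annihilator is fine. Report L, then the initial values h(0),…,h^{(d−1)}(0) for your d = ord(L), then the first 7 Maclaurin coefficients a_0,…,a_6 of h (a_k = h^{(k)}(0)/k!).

L = (-1 - 4·x) + Dx  (order 1).
h: a_k = -3, -3, -15/2, -13/2, -73/8, -281/40, -1741/240, …
ICs: h(0) = -3.

f: a_k = -3, -3, -3/2, -1/2, -1/8, -1/40, -1/240, …
f∘r: x↦r, Dx↦Dx/r' in L_f ⇒ L₀.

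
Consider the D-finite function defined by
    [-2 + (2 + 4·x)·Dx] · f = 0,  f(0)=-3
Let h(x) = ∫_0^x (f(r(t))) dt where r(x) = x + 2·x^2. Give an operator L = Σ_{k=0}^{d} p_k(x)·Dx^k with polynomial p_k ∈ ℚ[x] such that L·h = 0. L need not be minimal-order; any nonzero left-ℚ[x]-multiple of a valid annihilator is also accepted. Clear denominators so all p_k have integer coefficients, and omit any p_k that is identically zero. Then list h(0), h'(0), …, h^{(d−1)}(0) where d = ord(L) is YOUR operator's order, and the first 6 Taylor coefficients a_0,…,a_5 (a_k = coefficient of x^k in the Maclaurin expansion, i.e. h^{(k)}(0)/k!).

f: a_k = -3, -3, 3/2, -3/2, 15/8, -21/8, …
L₀ from L_f via x↦r, Dx↦r'^{-1}Dx.
h=∫h₀ ⇒ L = L₀·Dx.
L = (-1 - 4·x)·Dx + (1 + 2·x + 4·x^2)·Dx^2  (order 2).
h: a_k = 0, -3, -3/2, -3/2, 9/8, -9/40, …
ICs: h(0) = 0, h′(0) = -3.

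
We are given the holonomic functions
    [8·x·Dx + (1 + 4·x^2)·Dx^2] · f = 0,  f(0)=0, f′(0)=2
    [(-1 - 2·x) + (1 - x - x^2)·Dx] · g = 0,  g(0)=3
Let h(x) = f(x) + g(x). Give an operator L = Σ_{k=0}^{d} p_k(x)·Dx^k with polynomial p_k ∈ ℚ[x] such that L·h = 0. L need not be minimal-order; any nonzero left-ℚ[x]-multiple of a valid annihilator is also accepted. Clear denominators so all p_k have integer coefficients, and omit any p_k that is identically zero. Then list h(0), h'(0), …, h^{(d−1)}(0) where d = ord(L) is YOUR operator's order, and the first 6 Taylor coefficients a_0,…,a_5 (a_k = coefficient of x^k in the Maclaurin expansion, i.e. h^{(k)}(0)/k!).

L = (16 - 64·x - 400·x^2 - 576·x^3 - 696·x^4 - 96·x^6)·Dx + (-13 - 24·x - 22·x^2 - 204·x^3 - 548·x^4 - 488·x^5 - 48·x^6 - 96·x^7)·Dx^2 + (2 + 5·x + 14·x^2 - 2·x^3 + 13·x^4 - 92·x^5 - 48·x^6 - 16·x^7 - 16·x^8)·Dx^3  (order 3).
h: a_k = 3, 5, 6, 19/3, 15, 152/5, …
ICs: h(0) = 3, h′(0) = 5, h′′(0) = 12.

f: a_k = 0, 2, 0, -8/3, 0, 32/5, …
g: a_k = 3, 3, 6, 9, 15, 24, …
Sum ⇒ L₀ = lclm(L_f,L_g) in ℚ(x)⟨Dx⟩.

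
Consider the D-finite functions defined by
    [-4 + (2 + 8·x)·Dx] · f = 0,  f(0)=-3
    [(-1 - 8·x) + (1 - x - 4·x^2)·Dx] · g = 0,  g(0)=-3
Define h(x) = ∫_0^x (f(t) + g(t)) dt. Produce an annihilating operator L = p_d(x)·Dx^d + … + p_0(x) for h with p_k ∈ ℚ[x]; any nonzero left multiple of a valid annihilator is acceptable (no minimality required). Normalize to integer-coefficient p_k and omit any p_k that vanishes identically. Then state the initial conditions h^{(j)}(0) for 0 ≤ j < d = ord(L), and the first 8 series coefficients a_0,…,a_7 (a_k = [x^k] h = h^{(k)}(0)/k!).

f: a_k = -3, -6, 6, -12, 30, -84, 252, -792, …
g: a_k = -3, -3, -15, -27, -87, -195, -543, -1323, …
Sum ⇒ L₀ = lclm(L_f,L_g) in ℚ(x)⟨Dx⟩.
∫: right-multiply L₀ by Dx.
L = (24 + 156·x + 336·x^2 + 640·x^3)·Dx + (-14 - 96·x - 420·x^2 - 1184·x^3 - 1600·x^4)·Dx^2 + (-1 + 11·x + 90·x^2 + 24·x^3 - 544·x^4 - 640·x^5)·Dx^3  (order 3).
h: a_k = 0, -6, -9/2, -3, -39/4, -57/5, -93/2, -291/7, …
ICs: h(0) = 0, h′(0) = -6, h′′(0) = -9.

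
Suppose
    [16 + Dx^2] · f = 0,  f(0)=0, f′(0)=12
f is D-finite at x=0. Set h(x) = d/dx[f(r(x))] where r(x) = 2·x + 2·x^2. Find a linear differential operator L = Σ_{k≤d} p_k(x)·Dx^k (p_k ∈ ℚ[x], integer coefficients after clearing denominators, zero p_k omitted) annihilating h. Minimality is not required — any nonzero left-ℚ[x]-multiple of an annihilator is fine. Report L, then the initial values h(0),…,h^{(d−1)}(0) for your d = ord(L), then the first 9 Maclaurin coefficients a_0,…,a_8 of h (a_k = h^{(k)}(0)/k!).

L = (76 + 512·x + 1536·x^2 + 2048·x^3 + 1024·x^4) + (-6 - 12·x)·Dx + (1 + 4·x + 4·x^2)·Dx^2  (order 2).
h: a_k = 24, 48, -768, -3072, 256, 23040, 729088/15, -65536/15, -19853312/105, …
ICs: h(0) = 24, h′(0) = 48.

f: a_k = 0, 12, 0, -32, 0, 128/5, 0, -1024/105, 0, …
h₀=f(r): pull back L_f along r ⇒ L₀.
Differentiate: ansatz ord ≤ ord L₀ ⇒ L.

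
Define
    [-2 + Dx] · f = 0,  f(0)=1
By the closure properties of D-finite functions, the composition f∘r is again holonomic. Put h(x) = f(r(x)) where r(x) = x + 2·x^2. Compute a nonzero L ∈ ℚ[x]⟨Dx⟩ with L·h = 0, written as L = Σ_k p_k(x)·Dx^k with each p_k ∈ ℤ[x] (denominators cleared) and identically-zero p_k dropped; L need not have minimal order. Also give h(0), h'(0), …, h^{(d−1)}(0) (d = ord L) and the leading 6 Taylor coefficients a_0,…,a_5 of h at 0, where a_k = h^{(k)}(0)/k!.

f: a_k = 1, 2, 2, 4/3, 2/3, 4/15, …
h₀=f(r): pull back L_f along r ⇒ L₀.
L = (-2 - 8·x) + Dx  (order 1).
h: a_k = 1, 2, 6, 28/3, 50/3, 108/5, …
ICs: h(0) = 1.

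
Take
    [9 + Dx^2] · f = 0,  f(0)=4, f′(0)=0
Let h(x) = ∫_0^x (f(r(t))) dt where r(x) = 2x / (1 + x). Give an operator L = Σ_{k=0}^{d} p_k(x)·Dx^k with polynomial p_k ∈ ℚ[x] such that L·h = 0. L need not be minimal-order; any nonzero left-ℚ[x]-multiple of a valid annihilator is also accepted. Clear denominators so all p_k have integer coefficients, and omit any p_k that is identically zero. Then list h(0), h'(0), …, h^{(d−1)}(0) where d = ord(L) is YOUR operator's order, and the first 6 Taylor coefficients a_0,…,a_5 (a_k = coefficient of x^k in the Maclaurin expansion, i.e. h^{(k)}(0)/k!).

L = 36·Dx + (2 + 6·x + 6·x^2 + 2·x^3)·Dx^2 + (1 + 4·x + 6·x^2 + 4·x^3 + x^4)·Dx^3  (order 3).
h: a_k = 0, 4, 0, -24, 36, 0, …
ICs: h(0) = 0, h′(0) = 4, h′′(0) = 0.

f: a_k = 4, 0, -18, 0, 27/2, 0, …
h₀=f(r): pull back L_f along r ⇒ L₀.
Integrate: L := L₀·Dx.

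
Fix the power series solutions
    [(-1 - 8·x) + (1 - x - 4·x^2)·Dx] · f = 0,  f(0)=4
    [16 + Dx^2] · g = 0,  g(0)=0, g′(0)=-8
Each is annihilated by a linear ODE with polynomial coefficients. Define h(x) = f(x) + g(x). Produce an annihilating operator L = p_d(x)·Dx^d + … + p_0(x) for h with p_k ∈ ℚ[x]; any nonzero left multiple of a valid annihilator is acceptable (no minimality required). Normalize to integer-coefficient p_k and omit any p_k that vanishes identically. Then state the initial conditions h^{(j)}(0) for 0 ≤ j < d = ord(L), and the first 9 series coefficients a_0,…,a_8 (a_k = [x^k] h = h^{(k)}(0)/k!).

L = (560 + 4608·x + 1664·x^2 + 6144·x^3 + 10240·x^4 + 16384·x^5) + (-208 + 272·x + 896·x^2 - 1408·x^3 - 1536·x^4 + 6144·x^5 + 8192·x^6)·Dx + (35 + 288·x + 104·x^2 + 384·x^3 + 640·x^4 + 1024·x^5)·Dx^2 + (-13 + 17·x + 56·x^2 - 88·x^3 - 96·x^4 + 384·x^5 + 512·x^6)·Dx^3  (order 3).
h: a_k = 4, -4, 20, 172/3, 116, 3644/15, 724, 557708/315, 4660, …
ICs: h(0) = 4, h′(0) = -4, h′′(0) = 40.

f: a_k = 4, 4, 20, 36, 116, 260, 724, 1764, 4660, …
g: a_k = 0, -8, 0, 64/3, 0, -256/15, 0, 2048/315, 0, …
Sum ⇒ L₀ = lclm(L_f,L_g) in ℚ(x)⟨Dx⟩.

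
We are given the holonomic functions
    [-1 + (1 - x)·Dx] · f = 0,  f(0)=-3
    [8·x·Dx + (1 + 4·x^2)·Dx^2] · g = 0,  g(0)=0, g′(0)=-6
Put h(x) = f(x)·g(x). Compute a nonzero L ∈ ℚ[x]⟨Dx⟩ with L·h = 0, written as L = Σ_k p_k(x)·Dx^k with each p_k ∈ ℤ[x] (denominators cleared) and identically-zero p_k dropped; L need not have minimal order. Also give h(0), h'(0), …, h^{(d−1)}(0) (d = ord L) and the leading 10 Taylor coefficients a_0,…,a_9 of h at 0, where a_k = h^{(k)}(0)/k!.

L = 8·x + (2 - 8·x + 16·x^2)·Dx + (-1 + x - 4·x^2 + 4·x^3)·Dx^2  (order 2).
h: a_k = 0, 18, 18, -6, -6, 258/5, 258/5, -3954/35, -3954/35, 13966/35, …
ICs: h(0) = 0, h′(0) = 18.

f: a_k = -3, -3, -3, -3, -3, -3, -3, -3, -3, -3, …
g: a_k = 0, -6, 0, 8, 0, -96/5, 0, 384/7, 0, -512/3, …
f·g: L₀ = L_f ⊗_s L_g, ord ≤ 1·2.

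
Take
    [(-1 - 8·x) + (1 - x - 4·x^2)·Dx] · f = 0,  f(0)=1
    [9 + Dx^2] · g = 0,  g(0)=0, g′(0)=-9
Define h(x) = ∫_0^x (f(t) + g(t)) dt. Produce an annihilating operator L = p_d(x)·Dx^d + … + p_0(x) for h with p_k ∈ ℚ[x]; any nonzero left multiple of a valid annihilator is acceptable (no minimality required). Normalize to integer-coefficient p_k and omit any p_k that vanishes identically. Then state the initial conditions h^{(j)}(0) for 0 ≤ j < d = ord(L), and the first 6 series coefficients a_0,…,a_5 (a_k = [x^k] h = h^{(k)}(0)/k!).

f: a_k = 1, 1, 5, 9, 29, 65, …
g: a_k = 0, -9, 0, 27/2, 0, -243/40, …
L₀ := lclm(L_f,L_g); ord L₀ ≤ 1+2.
h=∫₀ˣh₀: take L = L₀·Dx.
L = (567 + 4806·x + 3321·x^2 + 9936·x^3 + 6480·x^4 + 10368·x^5)·Dx + (-171 + 117·x + 441·x^2 - 135·x^3 + 540·x^4 + 3888·x^5 + 5184·x^6)·Dx^2 + (63 + 534·x + 369·x^2 + 1104·x^3 + 720·x^4 + 1152·x^5)·Dx^3 + (-19 + 13·x + 49·x^2 - 15·x^3 + 60·x^4 + 432·x^5 + 576·x^6)·Dx^4  (order 4).
h: a_k = 0, 1, -4, 5/3, 45/8, 29/5, …
ICs: h(0) = 0, h′(0) = 1, h′′(0) = -8, h′′′(0) = 10.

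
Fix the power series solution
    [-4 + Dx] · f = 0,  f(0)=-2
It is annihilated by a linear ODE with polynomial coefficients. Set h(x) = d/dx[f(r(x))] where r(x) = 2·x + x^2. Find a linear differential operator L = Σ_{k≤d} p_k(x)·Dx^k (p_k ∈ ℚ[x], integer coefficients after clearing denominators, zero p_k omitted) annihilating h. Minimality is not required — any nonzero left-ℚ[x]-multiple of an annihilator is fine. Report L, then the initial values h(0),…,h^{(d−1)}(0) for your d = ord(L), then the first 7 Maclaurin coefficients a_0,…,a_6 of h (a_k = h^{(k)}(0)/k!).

L = (9 + 16·x + 8·x^2) + (-1 - x)·Dx  (order 1).
h: a_k = -16, -144, -704, -7360/3, -6784, -236416/15, -1434112/45, …
ICs: h(0) = -16.

f: a_k = -2, -8, -16, -64/3, -64/3, -256/15, -512/45, …
h₀=f(r): pull back L_f along r ⇒ L₀.
h₀' ⇒ L via d/dx closure of L₀.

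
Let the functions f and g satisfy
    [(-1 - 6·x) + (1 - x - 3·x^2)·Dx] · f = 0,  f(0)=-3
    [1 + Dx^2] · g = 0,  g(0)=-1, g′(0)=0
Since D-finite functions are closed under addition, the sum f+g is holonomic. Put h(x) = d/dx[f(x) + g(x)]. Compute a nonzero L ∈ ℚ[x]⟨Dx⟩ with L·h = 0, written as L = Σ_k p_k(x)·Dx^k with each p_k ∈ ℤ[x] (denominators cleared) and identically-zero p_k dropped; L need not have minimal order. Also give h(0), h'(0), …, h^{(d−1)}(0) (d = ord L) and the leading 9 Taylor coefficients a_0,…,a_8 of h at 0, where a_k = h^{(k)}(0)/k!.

L = (464 + 2522·x + 8618·x^2 + 6330·x^3 + 9630·x^4 + 486·x^5 + 486·x^6) + (-43 - 249·x + 114·x^2 + 559·x^3 + 1500·x^4 + 1863·x^5 + 189·x^6 + 162·x^7)·Dx + (464 + 2522·x + 8618·x^2 + 6330·x^3 + 9630·x^4 + 486·x^5 + 486·x^6)·Dx^2 + (-43 - 249·x + 114·x^2 + 559·x^3 + 1500·x^4 + 1863·x^5 + 189·x^6 + 162·x^7)·Dx^3  (order 3).
h: a_k = -3, -23, -63, -1369/6, -600, -209519/120, -4557, -61447681/5040, -31293, …
ICs: h(0) = -3, h′(0) = -23, h′′(0) = -126.

f: a_k = -3, -3, -12, -21, -57, -120, -291, -651, -1524, …
g: a_k = -1, 0, 1/2, 0, -1/24, 0, 1/720, 0, -1/40320, …
Weyl lclm of L_f,L_g ⇒ L₀ (ord ≤ 3).
Derive L from L₀ (diff closure).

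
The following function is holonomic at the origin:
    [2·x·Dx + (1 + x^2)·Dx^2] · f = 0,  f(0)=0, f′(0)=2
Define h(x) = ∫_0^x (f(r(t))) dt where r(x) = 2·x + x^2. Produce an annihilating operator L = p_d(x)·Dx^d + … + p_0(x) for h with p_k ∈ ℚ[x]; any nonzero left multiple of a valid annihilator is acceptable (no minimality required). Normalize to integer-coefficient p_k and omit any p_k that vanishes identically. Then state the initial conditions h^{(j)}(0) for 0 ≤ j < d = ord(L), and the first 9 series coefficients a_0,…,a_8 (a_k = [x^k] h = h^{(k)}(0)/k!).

L = (-1 + 8·x + 16·x^2 + 12·x^3 + 3·x^4)·Dx^2 + (1 + x + 4·x^2 + 8·x^3 + 5·x^4 + x^5)·Dx^3  (order 3).
h: a_k = 0, 0, 2, 2/3, -4/3, -8/5, 22/15, 94/21, -4/7, …
ICs: h(0) = 0, h′(0) = 0, h′′(0) = 4.

f: a_k = 0, 2, 0, -2/3, 0, 2/5, 0, -2/7, 0, …
h₀=f(r): pull back L_f along r ⇒ L₀.
h=∫h₀ ⇒ L = L₀·Dx.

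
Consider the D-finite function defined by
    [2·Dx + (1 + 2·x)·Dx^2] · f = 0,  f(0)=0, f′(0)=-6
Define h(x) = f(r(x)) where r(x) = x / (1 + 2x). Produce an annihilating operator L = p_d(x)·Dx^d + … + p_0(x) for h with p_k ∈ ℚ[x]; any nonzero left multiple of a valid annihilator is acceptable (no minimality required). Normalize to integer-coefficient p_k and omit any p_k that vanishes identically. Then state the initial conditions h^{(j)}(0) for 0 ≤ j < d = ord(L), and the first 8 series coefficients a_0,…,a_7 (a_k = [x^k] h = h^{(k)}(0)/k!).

L = (6 + 16·x)·Dx + (1 + 6·x + 8·x^2)·Dx^2  (order 2).
h: a_k = 0, -6, 18, -56, 180, -2976/5, 2016, -48768/7, …
ICs: h(0) = 0, h′(0) = -6.

f: a_k = 0, -6, 6, -8, 12, -96/5, 32, -384/7, …
Change of var in L_f (x↦r) gives L₀.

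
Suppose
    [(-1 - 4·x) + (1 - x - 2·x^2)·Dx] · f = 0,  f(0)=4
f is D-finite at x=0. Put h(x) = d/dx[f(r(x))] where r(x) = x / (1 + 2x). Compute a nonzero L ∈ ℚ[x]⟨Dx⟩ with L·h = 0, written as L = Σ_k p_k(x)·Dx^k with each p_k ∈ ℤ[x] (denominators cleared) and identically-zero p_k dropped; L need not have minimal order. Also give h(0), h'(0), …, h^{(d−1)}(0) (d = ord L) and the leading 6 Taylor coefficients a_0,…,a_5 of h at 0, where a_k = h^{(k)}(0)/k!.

f: a_k = 4, 4, 12, 20, 44, 84, …
h₀=f(r): pull back L_f along r ⇒ L₀.
h=h₀': d/dx-closure on L₀ ⇒ L.
L = 2 + (-1 - 11·x - 36·x^2 - 36·x^3)·Dx  (order 1).
h: a_k = 4, 8, -36, 144, -540, 1944, …
ICs: h(0) = 4.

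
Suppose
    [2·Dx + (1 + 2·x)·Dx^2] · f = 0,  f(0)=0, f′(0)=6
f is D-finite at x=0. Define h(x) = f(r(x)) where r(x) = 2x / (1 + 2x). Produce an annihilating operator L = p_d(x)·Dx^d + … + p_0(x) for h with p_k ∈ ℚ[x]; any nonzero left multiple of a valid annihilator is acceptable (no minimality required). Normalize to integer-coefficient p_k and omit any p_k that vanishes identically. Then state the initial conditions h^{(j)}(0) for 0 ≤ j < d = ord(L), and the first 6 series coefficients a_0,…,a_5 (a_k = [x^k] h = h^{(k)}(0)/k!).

L = (8 + 24·x)·Dx + (1 + 8·x + 12·x^2)·Dx^2  (order 2).
h: a_k = 0, 12, -48, 208, -960, 23232/5, …
ICs: h(0) = 0, h′(0) = 12.

f: a_k = 0, 6, -6, 8, -12, 96/5, …
h₀=f(r): pull back L_f along r ⇒ L₀.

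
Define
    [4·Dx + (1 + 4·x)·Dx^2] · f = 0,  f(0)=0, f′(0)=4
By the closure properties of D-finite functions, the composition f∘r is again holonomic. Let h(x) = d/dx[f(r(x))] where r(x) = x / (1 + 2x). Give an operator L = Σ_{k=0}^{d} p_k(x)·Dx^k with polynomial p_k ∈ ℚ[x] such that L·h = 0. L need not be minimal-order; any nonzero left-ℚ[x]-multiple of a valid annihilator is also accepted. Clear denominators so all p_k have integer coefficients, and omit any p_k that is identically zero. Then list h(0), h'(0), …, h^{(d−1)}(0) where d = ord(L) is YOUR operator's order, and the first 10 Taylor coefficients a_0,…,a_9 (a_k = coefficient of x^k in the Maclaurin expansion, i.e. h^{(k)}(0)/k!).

f: a_k = 0, 4, -8, 64/3, -64, 1024/5, -2048/3, 16384/7, -8192, 262144/9, …
L₀ from L_f via x↦r, Dx↦r'^{-1}Dx.
h=h₀': d/dx-closure on L₀ ⇒ L.
L = (8 + 24·x) + (1 + 8·x + 12·x^2)·Dx  (order 1).
h: a_k = 4, -32, 208, -1280, 7744, -46592, 279808, -1679360, 10077184, -60465152, …
ICs: h(0) = 4.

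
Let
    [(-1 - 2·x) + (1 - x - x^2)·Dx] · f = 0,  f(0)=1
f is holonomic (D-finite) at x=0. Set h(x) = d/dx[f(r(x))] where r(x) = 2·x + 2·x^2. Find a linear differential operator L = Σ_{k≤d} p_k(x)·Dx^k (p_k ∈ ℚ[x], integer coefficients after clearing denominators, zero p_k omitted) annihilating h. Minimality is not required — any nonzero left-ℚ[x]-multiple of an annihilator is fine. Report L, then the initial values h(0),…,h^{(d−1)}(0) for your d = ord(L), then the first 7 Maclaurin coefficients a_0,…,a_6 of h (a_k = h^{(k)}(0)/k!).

L = (10 + 20·x + 60·x^2 + 80·x^3 + 40·x^4) + (-1 + 10·x^2 + 20·x^3 + 20·x^4 + 8·x^5)·Dx  (order 1).
h: a_k = 2, 20, 120, 640, 3240, 15696, 73920, …
ICs: h(0) = 2.

f: a_k = 1, 1, 2, 3, 5, 8, 13, …
Substitute x→r, Dx→(1/r')Dx; clear ⇒ L₀.
h₀' ⇒ L via d/dx closure of L₀.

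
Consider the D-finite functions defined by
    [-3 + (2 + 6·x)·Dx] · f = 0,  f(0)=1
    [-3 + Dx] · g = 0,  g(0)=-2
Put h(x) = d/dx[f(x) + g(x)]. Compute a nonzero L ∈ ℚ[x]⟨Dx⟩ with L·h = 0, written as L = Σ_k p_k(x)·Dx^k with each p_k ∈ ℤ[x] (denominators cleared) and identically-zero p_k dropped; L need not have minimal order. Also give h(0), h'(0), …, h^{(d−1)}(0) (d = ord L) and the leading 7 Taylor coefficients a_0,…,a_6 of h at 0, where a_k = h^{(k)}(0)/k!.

f: a_k = 1, 3/2, -9/8, 27/16, -405/128, 1701/256, -15309/1024, …
g: a_k = -2, -6, -9, -9, -27/4, -81/20, -81/40, …
Weyl lclm of L_f,L_g ⇒ L₀ (ord ≤ 2).
h₀' ⇒ L via d/dx closure of L₀.
L = (-15 - 18·x) + (-1 - 24·x - 36·x^2)·Dx + (2 + 10·x + 12·x^2)·Dx^2  (order 2).
h: a_k = -9/2, -81/4, -351/16, -1269/32, 3321/256, -260739/2560, 2463777/10240, …
ICs: h(0) = -9/2, h′(0) = -81/4.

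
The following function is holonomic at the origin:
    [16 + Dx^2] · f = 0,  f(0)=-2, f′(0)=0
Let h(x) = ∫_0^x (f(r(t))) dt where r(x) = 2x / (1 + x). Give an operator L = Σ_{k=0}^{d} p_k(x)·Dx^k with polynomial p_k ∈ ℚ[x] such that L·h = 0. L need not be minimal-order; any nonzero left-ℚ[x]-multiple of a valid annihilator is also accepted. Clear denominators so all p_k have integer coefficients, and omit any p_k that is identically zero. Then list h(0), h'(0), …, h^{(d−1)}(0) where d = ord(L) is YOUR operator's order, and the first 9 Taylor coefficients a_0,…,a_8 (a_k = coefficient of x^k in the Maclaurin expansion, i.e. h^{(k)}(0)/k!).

f: a_k = -2, 0, 16, 0, -64/3, 0, 512/45, 0, -1024/315, …
Change of var in L_f (x↦r) gives L₀.
∫: right-multiply L₀ by Dx.
L = 64·Dx + (2 + 6·x + 6·x^2 + 2·x^3)·Dx^2 + (1 + 4·x + 6·x^2 + 4·x^3 + x^4)·Dx^3  (order 3).
h: a_k = 0, -2, 0, 64/3, -32, -448/15, 1664/9, -106432/315, 1296/5, …
ICs: h(0) = 0, h′(0) = -2, h′′(0) = 0.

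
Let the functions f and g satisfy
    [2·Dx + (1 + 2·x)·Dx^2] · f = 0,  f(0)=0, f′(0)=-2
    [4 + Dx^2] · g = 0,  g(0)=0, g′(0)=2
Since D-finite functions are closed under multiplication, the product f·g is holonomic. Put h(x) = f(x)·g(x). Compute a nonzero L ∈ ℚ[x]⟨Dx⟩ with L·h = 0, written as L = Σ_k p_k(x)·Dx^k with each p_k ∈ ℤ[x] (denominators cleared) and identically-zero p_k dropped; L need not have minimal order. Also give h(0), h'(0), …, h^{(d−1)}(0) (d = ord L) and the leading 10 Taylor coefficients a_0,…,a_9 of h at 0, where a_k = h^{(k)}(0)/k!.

f: a_k = 0, -2, 2, -8/3, 4, -32/5, 32/3, -128/7, 32, -512/9, …
g: a_k = 0, 2, 0, -4/3, 0, 4/15, 0, -8/315, 0, 4/2835, …
f·g: L₀ = L_f ⊗_s L_g, ord ≤ 2·2.
L = (-48 + 192·x + 1216·x^2 + 2048·x^3 + 1024·x^4) + (32 + 320·x + 768·x^2 + 512·x^3)·Dx + (160·x + 672·x^2 + 1024·x^3 + 512·x^4)·Dx^2 + (8 + 80·x + 192·x^2 + 128·x^3)·Dx^3 + (3 + 28·x + 92·x^2 + 128·x^3 + 64·x^4)·Dx^4  (order 4).
h: a_k = 0, 0, -4, 4, -8/3, 16/3, -88/9, 248/15, -1808/63, 3200/63, …
ICs: h(0) = 0, h′(0) = 0, h′′(0) = -8, h′′′(0) = 24.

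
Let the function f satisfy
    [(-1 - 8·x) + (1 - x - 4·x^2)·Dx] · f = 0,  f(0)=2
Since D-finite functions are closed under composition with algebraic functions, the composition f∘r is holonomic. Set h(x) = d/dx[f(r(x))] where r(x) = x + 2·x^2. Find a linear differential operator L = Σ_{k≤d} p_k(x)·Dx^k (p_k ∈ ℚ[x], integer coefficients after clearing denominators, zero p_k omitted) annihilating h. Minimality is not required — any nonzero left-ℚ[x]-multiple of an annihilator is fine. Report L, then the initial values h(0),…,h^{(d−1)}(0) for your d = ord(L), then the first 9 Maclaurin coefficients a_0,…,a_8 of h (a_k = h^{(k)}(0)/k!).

f: a_k = 2, 2, 10, 18, 58, 130, 362, 882, 2330, …
h₀=f(r): pull back L_f along r ⇒ L₀.
h₀' ⇒ L via d/dx closure of L₀.
L = (14 + 20·x + 120·x^2 + 320·x^3 + 320·x^4) + (-1 - 3·x + 10·x^2 + 40·x^3 + 80·x^4 + 64·x^5)·Dx  (order 1).
h: a_k = 2, 28, 174, 824, 4050, 19188, 85974, 381808, 1669914, …
ICs: h(0) = 2.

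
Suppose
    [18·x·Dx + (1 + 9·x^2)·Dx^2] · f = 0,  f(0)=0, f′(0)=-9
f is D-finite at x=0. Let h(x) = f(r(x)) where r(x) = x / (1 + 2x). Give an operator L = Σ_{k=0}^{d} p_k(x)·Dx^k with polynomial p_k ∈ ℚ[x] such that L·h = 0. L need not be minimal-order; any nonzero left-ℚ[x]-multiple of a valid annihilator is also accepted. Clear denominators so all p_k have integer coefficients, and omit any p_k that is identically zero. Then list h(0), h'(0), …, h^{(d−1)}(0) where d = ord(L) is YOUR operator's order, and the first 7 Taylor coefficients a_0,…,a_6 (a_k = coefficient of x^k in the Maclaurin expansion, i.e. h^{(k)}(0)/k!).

L = (4 + 26·x)·Dx + (1 + 4·x + 13·x^2)·Dx^2  (order 2).
h: a_k = 0, -9, 18, -9, -90, 1791/5, -414, …
ICs: h(0) = 0, h′(0) = -9.

f: a_k = 0, -9, 0, 27, 0, -729/5, 0, …
Substitute x→r, Dx→(1/r')Dx; clear ⇒ L₀.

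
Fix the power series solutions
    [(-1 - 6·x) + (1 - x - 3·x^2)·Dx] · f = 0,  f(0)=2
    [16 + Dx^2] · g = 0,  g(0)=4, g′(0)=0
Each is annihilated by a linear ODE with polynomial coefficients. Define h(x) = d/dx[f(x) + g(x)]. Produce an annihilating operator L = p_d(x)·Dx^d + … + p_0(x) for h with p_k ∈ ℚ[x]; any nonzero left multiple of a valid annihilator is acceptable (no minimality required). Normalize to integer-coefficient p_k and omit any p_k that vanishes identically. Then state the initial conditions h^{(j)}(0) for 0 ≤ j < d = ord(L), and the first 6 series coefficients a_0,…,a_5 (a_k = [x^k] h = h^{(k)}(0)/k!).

f: a_k = 2, 2, 8, 14, 38, 80, …
g: a_k = 4, 0, -32, 0, 128/3, 0, …
f+g: L₀ = lclm(L_f,L_g), ord ≤ 1+2.
Differentiate: ansatz ord ≤ ord L₀ ⇒ L.
L = (4672 + 20416·x + 66304·x^2 + 32640·x^3 + 66240·x^4 + 62208·x^5 + 62208·x^6) + (-464 - 2352·x + 3792·x^2 + 6752·x^3 - 2400·x^4 + 5184·x^5 + 24192·x^6 + 20736·x^7)·Dx + (292 + 1276·x + 4144·x^2 + 2040·x^3 + 4140·x^4 + 3888·x^5 + 3888·x^6)·Dx^2 + (-29 - 147·x + 237·x^2 + 422·x^3 - 150·x^4 + 324·x^5 + 1512·x^6 + 1296·x^7)·Dx^3  (order 3).
h: a_k = 2, -48, 42, 968/3, 400, 15412/15, …
ICs: h(0) = 2, h′(0) = -48, h′′(0) = 84.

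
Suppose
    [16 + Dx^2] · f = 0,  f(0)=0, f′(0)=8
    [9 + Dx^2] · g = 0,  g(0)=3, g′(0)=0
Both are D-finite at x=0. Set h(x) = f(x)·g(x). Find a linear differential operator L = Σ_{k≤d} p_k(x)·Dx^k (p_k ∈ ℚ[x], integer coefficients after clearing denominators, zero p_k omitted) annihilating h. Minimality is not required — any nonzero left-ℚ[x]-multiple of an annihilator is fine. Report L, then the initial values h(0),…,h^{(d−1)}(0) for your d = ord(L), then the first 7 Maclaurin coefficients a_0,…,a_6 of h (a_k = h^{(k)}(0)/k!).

f: a_k = 0, 8, 0, -64/3, 0, 256/15, 0, …
g: a_k = 3, 0, -27/2, 0, 81/8, 0, -243/80, …
Sym-product of L_f,L_g gives L₀ (≤ ord 4).
L = 49 + 50·Dx^2 + Dx^4  (order 4).
h: a_k = 0, 24, 0, -172, 0, 2101/5, 0, …
ICs: h(0) = 0, h′(0) = 24, h′′(0) = 0, h′′′(0) = -1032.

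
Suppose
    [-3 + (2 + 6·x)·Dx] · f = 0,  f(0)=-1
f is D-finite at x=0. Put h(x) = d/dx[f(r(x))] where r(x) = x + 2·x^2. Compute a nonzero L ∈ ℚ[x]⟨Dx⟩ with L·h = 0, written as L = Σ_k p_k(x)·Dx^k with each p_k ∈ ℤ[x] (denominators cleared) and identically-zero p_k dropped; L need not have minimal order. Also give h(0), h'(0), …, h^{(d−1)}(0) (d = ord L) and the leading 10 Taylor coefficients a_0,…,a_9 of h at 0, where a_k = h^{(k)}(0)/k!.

L = 5 + (-2 - 14·x - 36·x^2 - 48·x^3)·Dx  (order 1).
h: a_k = -3/2, -15/4, 135/16, -315/32, -2025/256, 33615/512, -292005/2048, 282285/4096, 35352855/65536, -247756725/131072, …
ICs: h(0) = -3/2.

f: a_k = -1, -3/2, 9/8, -27/16, 405/128, -1701/256, 15309/1024, -72171/2048, 2814669/32768, -14073345/65536, …
Change of var in L_f (x↦r) gives L₀.
Differentiate: ansatz ord ≤ ord L₀ ⇒ L.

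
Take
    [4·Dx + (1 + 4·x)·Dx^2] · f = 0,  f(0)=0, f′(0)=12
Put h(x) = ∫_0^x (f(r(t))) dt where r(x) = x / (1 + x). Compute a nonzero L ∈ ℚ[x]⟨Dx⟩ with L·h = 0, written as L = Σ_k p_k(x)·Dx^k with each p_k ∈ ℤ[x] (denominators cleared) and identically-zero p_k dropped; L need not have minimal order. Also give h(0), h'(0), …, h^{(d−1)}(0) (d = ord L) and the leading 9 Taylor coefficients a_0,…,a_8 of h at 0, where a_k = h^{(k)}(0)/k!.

f: a_k = 0, 12, -24, 64, -192, 3072/5, -2048, 49152/7, -24576, …
Change of var in L_f (x↦r) gives L₀.
h=∫₀ˣh₀: take L = L₀·Dx.
L = (6 + 10·x)·Dx^2 + (1 + 6·x + 5·x^2)·Dx^3  (order 3).
h: a_k = 0, 0, 6, -12, 31, -468/5, 1562/5, -1116, 58593/14, …
ICs: h(0) = 0, h′(0) = 0, h′′(0) = 12.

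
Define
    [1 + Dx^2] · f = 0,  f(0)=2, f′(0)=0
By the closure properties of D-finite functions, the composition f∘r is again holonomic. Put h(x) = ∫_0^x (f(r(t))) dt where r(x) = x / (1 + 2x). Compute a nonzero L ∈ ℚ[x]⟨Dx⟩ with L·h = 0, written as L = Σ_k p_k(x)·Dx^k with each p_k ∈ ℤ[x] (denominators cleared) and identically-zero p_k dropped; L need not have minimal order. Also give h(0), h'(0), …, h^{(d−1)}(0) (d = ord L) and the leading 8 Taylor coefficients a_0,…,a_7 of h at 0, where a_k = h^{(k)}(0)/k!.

f: a_k = 2, 0, -1, 0, 1/12, 0, -1/360, 0, …
Substitute x→r, Dx→(1/r')Dx; clear ⇒ L₀.
h=∫₀ˣh₀: take L = L₀·Dx.
L = Dx + (4 + 24·x + 48·x^2 + 32·x^3)·Dx^2 + (1 + 8·x + 24·x^2 + 32·x^3 + 16·x^4)·Dx^3  (order 3).
h: a_k = 0, 2, 0, -1/3, 1, -143/60, 47/9, -3943/360, …
ICs: h(0) = 0, h′(0) = 2, h′′(0) = 0.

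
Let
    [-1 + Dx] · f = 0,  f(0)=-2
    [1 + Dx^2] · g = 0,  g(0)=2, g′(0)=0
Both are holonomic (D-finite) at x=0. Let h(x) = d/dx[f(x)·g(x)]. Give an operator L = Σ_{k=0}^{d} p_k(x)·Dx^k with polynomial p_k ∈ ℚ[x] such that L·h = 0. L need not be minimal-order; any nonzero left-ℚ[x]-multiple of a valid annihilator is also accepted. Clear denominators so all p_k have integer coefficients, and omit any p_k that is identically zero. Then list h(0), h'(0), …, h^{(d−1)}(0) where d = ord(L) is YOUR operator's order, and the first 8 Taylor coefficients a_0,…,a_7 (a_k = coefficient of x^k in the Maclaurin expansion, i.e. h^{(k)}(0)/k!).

L = 2 - 2·Dx + Dx^2  (order 2).
h: a_k = -4, 0, 4, 8/3, 2/3, 0, -2/45, -4/315, …
ICs: h(0) = -4, h′(0) = 0.

f: a_k = -2, -2, -1, -1/3, -1/12, -1/60, -1/360, -1/2520, …
g: a_k = 2, 0, -1, 0, 1/12, 0, -1/360, 0, …
Sym-product of L_f,L_g gives L₀ (≤ ord 2).
Derive L from L₀ (diff closure).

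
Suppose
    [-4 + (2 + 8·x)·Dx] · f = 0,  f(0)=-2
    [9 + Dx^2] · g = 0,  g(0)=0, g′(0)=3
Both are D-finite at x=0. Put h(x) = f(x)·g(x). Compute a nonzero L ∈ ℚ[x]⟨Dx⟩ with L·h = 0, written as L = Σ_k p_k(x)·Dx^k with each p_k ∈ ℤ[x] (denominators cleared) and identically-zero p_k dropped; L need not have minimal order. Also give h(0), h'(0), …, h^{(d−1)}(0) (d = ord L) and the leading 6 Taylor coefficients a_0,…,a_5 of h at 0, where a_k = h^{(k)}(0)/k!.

f: a_k = -2, -4, 4, -8, 20, -56, …
g: a_k = 0, 3, 0, -9/2, 0, 81/40, …
Sym-product of L_f,L_g gives L₀ (≤ ord 2).
L = (21 + 72·x + 144·x^2) + (-4 - 16·x)·Dx + (1 + 8·x + 16·x^2)·Dx^2  (order 2).
h: a_k = 0, -6, -12, 21, -6, 759/20, …
ICs: h(0) = 0, h′(0) = -6.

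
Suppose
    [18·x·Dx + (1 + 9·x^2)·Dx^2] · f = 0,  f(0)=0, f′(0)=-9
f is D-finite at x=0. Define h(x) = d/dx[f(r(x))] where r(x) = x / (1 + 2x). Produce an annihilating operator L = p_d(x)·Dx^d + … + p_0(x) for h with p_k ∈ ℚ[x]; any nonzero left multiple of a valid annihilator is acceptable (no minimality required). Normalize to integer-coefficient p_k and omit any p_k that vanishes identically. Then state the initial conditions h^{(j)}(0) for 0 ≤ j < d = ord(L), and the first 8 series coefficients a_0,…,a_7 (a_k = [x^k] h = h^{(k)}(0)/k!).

L = (4 + 26·x) + (1 + 4·x + 13·x^2)·Dx  (order 1).
h: a_k = -9, 36, -27, -360, 1791, -2484, -13347, 85680, …
ICs: h(0) = -9.

f: a_k = 0, -9, 0, 27, 0, -729/5, 0, 6561/7, …
f∘r: x↦r, Dx↦Dx/r' in L_f ⇒ L₀.
Derive L from L₀ (diff closure).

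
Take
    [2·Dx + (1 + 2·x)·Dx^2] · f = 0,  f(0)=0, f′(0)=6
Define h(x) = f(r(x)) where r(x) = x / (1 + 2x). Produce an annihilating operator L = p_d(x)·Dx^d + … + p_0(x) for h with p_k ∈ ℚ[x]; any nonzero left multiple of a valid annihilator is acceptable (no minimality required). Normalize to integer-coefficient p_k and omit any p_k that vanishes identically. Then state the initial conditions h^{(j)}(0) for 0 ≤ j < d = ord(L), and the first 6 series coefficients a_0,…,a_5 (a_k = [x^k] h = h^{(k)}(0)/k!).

f: a_k = 0, 6, -6, 8, -12, 96/5, …
Substitute x→r, Dx→(1/r')Dx; clear ⇒ L₀.
L = (6 + 16·x)·Dx + (1 + 6·x + 8·x^2)·Dx^2  (order 2).
h: a_k = 0, 6, -18, 56, -180, 2976/5, …
ICs: h(0) = 0, h′(0) = 6.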